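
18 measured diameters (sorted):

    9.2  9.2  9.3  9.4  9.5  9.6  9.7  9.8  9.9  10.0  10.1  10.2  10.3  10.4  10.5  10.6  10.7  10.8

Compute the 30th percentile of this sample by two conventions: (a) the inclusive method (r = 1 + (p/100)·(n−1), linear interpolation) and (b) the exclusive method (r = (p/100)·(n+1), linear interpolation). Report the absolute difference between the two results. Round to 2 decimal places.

0.04

n = 18.
(a) r = 6.1; between ranks 6 (9.6) and 7 (9.7): 9.61.
(b) r = 5.7; between ranks 5 (9.5) and 6 (9.6): 9.57.
|9.61 − 9.57| = 0.04.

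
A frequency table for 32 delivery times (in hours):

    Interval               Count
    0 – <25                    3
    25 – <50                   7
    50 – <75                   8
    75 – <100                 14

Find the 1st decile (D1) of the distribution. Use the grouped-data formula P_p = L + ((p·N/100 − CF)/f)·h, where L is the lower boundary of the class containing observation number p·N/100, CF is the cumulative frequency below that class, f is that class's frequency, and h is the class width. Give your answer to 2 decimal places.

N = 32; target position k = 10/100 · 32 = 3.2.
Cumulative frequencies: 3, 10, 18, 32.
Observation 3.2 falls in the class 25 – <50.
L = 25, CF = 3, f = 7, h = 25.
P10 = 25 + ((3.2 − 3)/7)·25 = 25 + 0.714286 = 25.7143.

25.71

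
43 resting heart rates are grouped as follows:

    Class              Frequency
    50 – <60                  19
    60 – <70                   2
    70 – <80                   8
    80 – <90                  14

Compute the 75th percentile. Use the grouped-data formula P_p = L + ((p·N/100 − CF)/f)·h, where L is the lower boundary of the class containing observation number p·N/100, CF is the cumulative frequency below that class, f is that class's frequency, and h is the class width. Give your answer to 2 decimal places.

82.32

N = 43; target position k = 75/100 · 43 = 32.25.
Cumulative frequencies: 19, 21, 29, 43.
Observation 32.25 falls in the class 80 – <90.
L = 80, CF = 29, f = 14, h = 10.
P75 = 80 + ((32.25 − 29)/14)·10 = 80 + 2.32143 = 82.3214.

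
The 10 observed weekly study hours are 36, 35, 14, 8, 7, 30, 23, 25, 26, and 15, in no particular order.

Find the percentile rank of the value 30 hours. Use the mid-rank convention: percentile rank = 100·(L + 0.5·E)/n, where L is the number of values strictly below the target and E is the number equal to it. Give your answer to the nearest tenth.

75.0

Sorted: 7, 8, 14, 15, 23, 25, 26, 30, 35, 36.
Count below 30: L = 7; count equal: E = 1; n = 10.
Percentile rank = 100·(7 + 0.5·1)/10 = 100·7.5/10 = 75.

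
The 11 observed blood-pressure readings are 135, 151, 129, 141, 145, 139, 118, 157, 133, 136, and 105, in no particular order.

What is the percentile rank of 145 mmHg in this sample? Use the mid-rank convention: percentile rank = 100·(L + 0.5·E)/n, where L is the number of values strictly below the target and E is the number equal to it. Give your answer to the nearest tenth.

77.3

Sorted: 105, 118, 129, 133, 135, 136, 139, 141, 145, 151, 157.
Count below 145: L = 8; count equal: E = 1; n = 11.
Percentile rank = 100·(8 + 0.5·1)/11 = 100·8.5/11 = 77.27.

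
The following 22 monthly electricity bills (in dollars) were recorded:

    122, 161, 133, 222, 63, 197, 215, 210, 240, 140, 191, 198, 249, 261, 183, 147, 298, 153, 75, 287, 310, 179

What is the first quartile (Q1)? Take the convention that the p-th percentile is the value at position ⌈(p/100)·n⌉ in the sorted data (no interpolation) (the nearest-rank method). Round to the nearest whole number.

147

Sorted: 63, 75, 122, 133, 140, 147, 153, 161, 179, 183, 191, 197, 198, 210, 215, 222, 240, 249, 261, 287, 298, 310.
n = 22.
Position = ⌈25/100 · 22⌉ = ⌈5.5⌉ = 6.
The value at rank 6 is 147.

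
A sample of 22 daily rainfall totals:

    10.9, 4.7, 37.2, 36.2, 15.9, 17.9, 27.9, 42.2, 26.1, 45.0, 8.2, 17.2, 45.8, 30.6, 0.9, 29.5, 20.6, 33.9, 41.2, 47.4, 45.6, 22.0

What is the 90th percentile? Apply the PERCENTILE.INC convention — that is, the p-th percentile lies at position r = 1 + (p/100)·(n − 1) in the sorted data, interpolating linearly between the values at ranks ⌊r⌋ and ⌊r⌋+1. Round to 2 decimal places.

45.54

Sorted: 0.9, 4.7, 8.2, 10.9, 15.9, 17.2, 17.9, 20.6, 22.0, 26.1, 27.9, 29.5, 30.6, 33.9, 36.2, 37.2, 41.2, 42.2, 45.0, 45.6, 45.8, 47.4.
n = 22.
r = 1 + (90/100)·(22 − 1) = 1 + 18.9 = 19.9.
Rank 19 is 45.0 and rank 20 is 45.6.
Interpolate: 45.0 + 0.9·(45.6 − 45.0) = 45.0 + 0.9·0.6 = 45.54.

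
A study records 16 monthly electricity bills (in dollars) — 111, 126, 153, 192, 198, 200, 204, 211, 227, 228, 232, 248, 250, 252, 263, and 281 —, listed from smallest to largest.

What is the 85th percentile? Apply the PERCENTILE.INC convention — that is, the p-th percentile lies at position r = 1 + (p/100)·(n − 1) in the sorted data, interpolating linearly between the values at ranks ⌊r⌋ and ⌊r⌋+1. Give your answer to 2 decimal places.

n = 16.
r = 1 + (85/100)·(16 − 1) = 1 + 12.75 = 13.75.
Rank 13 is 250 and rank 14 is 252.
Interpolate: 250 + 0.75·(252 − 250) = 250 + 0.75·2 = 251.5.

251.50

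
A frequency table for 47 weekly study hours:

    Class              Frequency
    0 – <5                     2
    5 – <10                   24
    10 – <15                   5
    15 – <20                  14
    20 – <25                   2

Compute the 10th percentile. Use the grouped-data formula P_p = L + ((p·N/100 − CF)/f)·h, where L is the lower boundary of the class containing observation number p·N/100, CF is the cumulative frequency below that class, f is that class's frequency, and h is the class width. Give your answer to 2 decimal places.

5.56

N = 47; target position k = 10/100 · 47 = 4.7.
Cumulative frequencies: 2, 26, 31, 45, 47.
Observation 4.7 falls in the class 5 – <10.
L = 5, CF = 2, f = 24, h = 5.
P10 = 5 + ((4.7 − 2)/24)·5 = 5 + 0.5625 = 5.5625.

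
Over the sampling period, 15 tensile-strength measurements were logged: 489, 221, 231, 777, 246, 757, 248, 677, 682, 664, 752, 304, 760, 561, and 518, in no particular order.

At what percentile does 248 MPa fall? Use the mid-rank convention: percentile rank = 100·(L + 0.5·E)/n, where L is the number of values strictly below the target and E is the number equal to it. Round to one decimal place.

Sorted: 221, 231, 246, 248, 304, 489, 518, 561, 664, 677, 682, 752, 757, 760, 777.
Count below 248: L = 3; count equal: E = 1; n = 15.
Percentile rank = 100·(3 + 0.5·1)/15 = 100·3.5/15 = 23.33.

23.3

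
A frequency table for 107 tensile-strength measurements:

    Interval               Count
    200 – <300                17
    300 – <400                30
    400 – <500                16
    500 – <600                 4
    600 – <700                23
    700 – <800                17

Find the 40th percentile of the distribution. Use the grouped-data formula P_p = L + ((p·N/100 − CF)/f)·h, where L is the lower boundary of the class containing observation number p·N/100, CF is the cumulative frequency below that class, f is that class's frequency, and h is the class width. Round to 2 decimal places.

N = 107; target position k = 40/100 · 107 = 42.8.
Cumulative frequencies: 17, 47, 63, 67, 90, 107.
Observation 42.8 falls in the class 300 – <400.
L = 300, CF = 17, f = 30, h = 100.
P40 = 300 + ((42.8 − 17)/30)·100 = 300 + 86 = 386.

386.00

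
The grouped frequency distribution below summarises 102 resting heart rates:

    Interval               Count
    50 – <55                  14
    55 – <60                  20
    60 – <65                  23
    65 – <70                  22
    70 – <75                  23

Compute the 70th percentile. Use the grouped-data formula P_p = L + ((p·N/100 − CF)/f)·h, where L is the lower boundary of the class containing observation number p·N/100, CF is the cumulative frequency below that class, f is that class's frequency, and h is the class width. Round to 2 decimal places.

N = 102; target position k = 70/100 · 102 = 71.4.
Cumulative frequencies: 14, 34, 57, 79, 102.
Observation 71.4 falls in the class 65 – <70.
L = 65, CF = 57, f = 22, h = 5.
P70 = 65 + ((71.4 − 57)/22)·5 = 65 + 3.27273 = 68.2727.

68.27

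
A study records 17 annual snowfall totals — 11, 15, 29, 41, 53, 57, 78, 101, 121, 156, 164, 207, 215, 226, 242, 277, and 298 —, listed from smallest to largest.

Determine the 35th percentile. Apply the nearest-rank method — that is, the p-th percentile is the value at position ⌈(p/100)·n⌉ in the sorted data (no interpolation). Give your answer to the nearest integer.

n = 17.
Position = ⌈35/100 · 17⌉ = ⌈5.95⌉ = 6.
The value at rank 6 is 57.

57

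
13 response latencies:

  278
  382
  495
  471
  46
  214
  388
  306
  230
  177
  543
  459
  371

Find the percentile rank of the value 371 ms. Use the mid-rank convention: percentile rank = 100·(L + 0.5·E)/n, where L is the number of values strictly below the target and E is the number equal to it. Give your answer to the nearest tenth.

Sorted: 46, 177, 214, 230, 278, 306, 371, 382, 388, 459, 471, 495, 543.
Count below 371: L = 6; count equal: E = 1; n = 13.
Percentile rank = 100·(6 + 0.5·1)/13 = 100·6.5/13 = 50.

50.0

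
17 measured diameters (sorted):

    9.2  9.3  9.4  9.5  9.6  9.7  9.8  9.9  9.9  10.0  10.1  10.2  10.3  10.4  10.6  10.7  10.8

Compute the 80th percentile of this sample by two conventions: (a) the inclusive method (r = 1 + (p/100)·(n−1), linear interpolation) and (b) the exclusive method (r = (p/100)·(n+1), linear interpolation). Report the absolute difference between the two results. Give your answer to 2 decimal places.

0.10

n = 17.
(a) r = 13.8; between ranks 13 (10.3) and 14 (10.4): 10.38.
(b) r = 14.4; between ranks 14 (10.4) and 15 (10.6): 10.48.
|10.38 − 10.48| = 0.1.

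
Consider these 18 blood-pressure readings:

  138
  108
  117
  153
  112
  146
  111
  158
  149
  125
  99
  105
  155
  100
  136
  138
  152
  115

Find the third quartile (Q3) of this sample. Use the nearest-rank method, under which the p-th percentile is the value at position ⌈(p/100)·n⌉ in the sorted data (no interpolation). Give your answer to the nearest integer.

149

Sorted: 99, 100, 105, 108, 111, 112, 115, 117, 125, 136, 138, 138, 146, 149, 152, 153, 155, 158.
n = 18.
Position = ⌈75/100 · 18⌉ = ⌈13.5⌉ = 14.
The value at rank 14 is 149.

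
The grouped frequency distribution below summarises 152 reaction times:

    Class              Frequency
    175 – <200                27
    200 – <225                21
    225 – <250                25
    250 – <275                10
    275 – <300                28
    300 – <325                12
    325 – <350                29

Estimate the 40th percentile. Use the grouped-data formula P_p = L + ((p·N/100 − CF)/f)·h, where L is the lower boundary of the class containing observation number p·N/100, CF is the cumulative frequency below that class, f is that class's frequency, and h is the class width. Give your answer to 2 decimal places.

N = 152; target position k = 40/100 · 152 = 60.8.
Cumulative frequencies: 27, 48, 73, 83, 111, 123, 152.
Observation 60.8 falls in the class 225 – <250.
L = 225, CF = 48, f = 25, h = 25.
P40 = 225 + ((60.8 − 48)/25)·25 = 225 + 12.8 = 237.8.

237.80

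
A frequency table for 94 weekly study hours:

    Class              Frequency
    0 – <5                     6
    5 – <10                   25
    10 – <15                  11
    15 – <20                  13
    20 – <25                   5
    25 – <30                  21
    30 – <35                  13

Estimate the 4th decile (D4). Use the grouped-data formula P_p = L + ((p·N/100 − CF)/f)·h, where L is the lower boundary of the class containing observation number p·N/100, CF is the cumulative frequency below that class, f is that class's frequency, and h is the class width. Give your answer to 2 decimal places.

13.00

N = 94; target position k = 40/100 · 94 = 37.6.
Cumulative frequencies: 6, 31, 42, 55, 60, 81, 94.
Observation 37.6 falls in the class 10 – <15.
L = 10, CF = 31, f = 11, h = 5.
P40 = 10 + ((37.6 − 31)/11)·5 = 10 + 3 = 13.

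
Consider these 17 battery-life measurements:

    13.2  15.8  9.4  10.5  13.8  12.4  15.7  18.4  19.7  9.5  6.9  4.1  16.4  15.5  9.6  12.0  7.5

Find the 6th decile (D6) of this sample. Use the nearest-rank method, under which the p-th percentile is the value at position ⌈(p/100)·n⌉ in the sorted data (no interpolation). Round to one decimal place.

13.8

Sorted: 4.1, 6.9, 7.5, 9.4, 9.5, 9.6, 10.5, 12.0, 12.4, 13.2, 13.8, 15.5, 15.7, 15.8, 16.4, 18.4, 19.7.
n = 17.
Position = ⌈60/100 · 17⌉ = ⌈10.2⌉ = 11.
The value at rank 11 is 13.8.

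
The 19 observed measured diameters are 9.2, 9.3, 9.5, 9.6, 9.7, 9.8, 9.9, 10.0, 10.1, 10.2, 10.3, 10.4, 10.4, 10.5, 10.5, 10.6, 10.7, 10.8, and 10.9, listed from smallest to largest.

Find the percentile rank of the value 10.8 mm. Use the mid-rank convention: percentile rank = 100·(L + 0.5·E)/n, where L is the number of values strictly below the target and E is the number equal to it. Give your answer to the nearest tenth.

Count below 10.8: L = 17; count equal: E = 1; n = 19.
Percentile rank = 100·(17 + 0.5·1)/19 = 100·17.5/19 = 92.11.

92.1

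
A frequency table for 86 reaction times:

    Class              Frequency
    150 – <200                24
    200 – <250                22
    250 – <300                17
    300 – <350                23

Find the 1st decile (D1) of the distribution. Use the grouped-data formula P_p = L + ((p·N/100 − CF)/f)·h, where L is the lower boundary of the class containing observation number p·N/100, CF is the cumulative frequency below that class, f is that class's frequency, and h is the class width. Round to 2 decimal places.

N = 86; target position k = 10/100 · 86 = 8.6.
Cumulative frequencies: 24, 46, 63, 86.
Observation 8.6 falls in the class 150 – <200.
L = 150, CF = 0, f = 24, h = 50.
P10 = 150 + ((8.6 − 0)/24)·50 = 150 + 17.9167 = 167.917.

167.92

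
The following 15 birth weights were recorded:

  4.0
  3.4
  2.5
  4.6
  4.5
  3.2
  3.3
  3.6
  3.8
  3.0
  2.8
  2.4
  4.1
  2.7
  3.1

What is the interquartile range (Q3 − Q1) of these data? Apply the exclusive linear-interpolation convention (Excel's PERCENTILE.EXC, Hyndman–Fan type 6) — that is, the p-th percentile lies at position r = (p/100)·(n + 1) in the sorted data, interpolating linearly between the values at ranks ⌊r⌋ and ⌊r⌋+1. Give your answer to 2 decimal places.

1.20

Sorted: 2.4, 2.5, 2.7, 2.8, 3.0, 3.1, 3.2, 3.3, 3.4, 3.6, 3.8, 4.0, 4.1, 4.5, 4.6.
n = 15.
P25: r = 4 (integer) → 2.8.
P75: r = 12 (integer) → 4.
Difference: 4 − 2.8 = 1.2.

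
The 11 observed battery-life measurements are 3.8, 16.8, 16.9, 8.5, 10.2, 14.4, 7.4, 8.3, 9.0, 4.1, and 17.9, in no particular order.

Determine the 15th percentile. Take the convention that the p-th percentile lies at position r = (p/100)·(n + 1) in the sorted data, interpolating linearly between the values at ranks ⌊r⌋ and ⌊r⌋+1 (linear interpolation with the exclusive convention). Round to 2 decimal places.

Sorted: 3.8, 4.1, 7.4, 8.3, 8.5, 9.0, 10.2, 14.4, 16.8, 16.9, 17.9.
n = 11.
r = (15/100)·(11 + 1) = 1.8.
Rank 1 is 3.8 and rank 2 is 4.1.
Interpolate: 3.8 + 0.8·(4.1 − 3.8) = 3.8 + 0.8·0.3 = 4.04.

4.04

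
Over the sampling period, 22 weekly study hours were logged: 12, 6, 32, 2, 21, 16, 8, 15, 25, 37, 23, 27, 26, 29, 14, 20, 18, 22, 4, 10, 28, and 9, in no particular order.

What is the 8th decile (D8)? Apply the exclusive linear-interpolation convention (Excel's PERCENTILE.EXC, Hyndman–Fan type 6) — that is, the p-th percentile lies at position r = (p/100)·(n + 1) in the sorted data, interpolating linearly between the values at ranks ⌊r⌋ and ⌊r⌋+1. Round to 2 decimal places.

Sorted: 2, 4, 6, 8, 9, 10, 12, 14, 15, 16, 18, 20, 21, 22, 23, 25, 26, 27, 28, 29, 32, 37.
n = 22.
r = (80/100)·(22 + 1) = 18.4.
Rank 18 is 27 and rank 19 is 28.
Interpolate: 27 + 0.4·(28 − 27) = 27 + 0.4·1 = 27.4.

27.40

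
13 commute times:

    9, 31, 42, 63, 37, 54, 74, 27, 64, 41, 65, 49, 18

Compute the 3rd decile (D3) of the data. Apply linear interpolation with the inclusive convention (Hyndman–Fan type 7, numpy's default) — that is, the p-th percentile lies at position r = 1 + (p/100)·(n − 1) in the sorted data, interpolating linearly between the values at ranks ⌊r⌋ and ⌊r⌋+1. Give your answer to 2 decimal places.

Sorted: 9, 18, 27, 31, 37, 41, 42, 49, 54, 63, 64, 65, 74.
n = 13.
r = 1 + (30/100)·(13 − 1) = 1 + 3.6 = 4.6.
Rank 4 is 31 and rank 5 is 37.
Interpolate: 31 + 0.6·(37 − 31) = 31 + 0.6·6 = 34.6.

34.60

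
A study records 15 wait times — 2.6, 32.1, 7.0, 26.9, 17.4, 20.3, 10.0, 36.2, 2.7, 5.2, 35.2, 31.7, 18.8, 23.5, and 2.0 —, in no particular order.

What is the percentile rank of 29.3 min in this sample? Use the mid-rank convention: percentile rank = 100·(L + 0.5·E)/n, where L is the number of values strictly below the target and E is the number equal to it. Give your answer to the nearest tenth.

Sorted: 2.0, 2.6, 2.7, 5.2, 7.0, 10.0, 17.4, 18.8, 20.3, 23.5, 26.9, 31.7, 32.1, 35.2, 36.2.
Count below 29.3: L = 11; count equal: E = 0; n = 15.
Percentile rank = 100·(11 + 0.5·0)/15 = 100·11/15 = 73.33.

73.3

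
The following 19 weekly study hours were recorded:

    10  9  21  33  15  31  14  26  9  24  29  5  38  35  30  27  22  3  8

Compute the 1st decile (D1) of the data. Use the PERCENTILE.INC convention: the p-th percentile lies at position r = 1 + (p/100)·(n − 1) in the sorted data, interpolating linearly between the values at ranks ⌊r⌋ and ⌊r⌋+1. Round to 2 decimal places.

7.40

Sorted: 3, 5, 8, 9, 9, 10, 14, 15, 21, 22, 24, 26, 27, 29, 30, 31, 33, 35, 38.
n = 19.
r = 1 + (10/100)·(19 − 1) = 1 + 1.8 = 2.8.
Rank 2 is 5 and rank 3 is 8.
Interpolate: 5 + 0.8·(8 − 5) = 5 + 0.8·3 = 7.4.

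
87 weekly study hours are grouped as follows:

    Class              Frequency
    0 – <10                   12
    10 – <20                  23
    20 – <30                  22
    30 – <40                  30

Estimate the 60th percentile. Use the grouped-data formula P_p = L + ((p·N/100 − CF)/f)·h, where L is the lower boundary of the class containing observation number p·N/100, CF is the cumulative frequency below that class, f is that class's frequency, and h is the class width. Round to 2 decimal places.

27.82

N = 87; target position k = 60/100 · 87 = 52.2.
Cumulative frequencies: 12, 35, 57, 87.
Observation 52.2 falls in the class 20 – <30.
L = 20, CF = 35, f = 22, h = 10.
P60 = 20 + ((52.2 − 35)/22)·10 = 20 + 7.81818 = 27.8182.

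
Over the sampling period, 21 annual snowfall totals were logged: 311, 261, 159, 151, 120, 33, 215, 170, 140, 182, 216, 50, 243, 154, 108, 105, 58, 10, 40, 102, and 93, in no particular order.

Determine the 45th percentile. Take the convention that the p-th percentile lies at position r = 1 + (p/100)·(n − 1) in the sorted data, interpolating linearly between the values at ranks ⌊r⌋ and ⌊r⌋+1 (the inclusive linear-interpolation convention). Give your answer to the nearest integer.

120

Sorted: 10, 33, 40, 50, 58, 93, 102, 105, 108, 120, 140, 151, 154, 159, 170, 182, 215, 216, 243, 261, 311.
n = 21.
r = 1 + (45/100)·(21 − 1) = 1 + 9 = 10.
r is an integer, so P45 is the value at rank 10: 120.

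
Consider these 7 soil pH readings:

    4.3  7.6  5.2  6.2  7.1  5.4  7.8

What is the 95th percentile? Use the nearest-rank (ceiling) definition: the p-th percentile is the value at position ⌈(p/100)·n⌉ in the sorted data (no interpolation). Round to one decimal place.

Sorted: 4.3, 5.2, 5.4, 6.2, 7.1, 7.6, 7.8.
n = 7.
Position = ⌈95/100 · 7⌉ = ⌈6.65⌉ = 7.
The value at rank 7 is 7.8.

7.8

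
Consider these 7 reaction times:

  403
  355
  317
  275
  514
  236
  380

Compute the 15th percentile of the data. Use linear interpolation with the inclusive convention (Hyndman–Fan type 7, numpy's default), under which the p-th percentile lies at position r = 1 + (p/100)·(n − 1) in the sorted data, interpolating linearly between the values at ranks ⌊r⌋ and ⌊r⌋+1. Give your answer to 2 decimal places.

271.10

Sorted: 236, 275, 317, 355, 380, 403, 514.
n = 7.
r = 1 + (15/100)·(7 − 1) = 1 + 0.9 = 1.9.
Rank 1 is 236 and rank 2 is 275.
Interpolate: 236 + 0.9·(275 − 236) = 236 + 0.9·39 = 271.1.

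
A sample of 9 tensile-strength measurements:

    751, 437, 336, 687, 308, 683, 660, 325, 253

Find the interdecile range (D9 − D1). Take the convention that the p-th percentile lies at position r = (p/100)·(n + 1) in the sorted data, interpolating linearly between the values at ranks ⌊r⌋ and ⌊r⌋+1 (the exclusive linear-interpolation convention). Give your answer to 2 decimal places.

498.00

Sorted: 253, 308, 325, 336, 437, 660, 683, 687, 751.
n = 9.
P10: r = 1 (integer) → 253.
P90: r = 9 (integer) → 751.
Difference: 751 − 253 = 498.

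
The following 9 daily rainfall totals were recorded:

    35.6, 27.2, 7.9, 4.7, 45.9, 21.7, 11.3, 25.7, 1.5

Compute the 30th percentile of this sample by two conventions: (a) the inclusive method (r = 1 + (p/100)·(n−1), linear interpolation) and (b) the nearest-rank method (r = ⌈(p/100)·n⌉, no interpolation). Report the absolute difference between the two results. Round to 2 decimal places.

1.36

Sorted: 1.5, 4.7, 7.9, 11.3, 21.7, 25.7, 27.2, 35.6, 45.9.
n = 9.
(a) r = 3.4; between ranks 3 (7.9) and 4 (11.3): 9.26.
(b) the nearest-rank method: rank 3 → 7.9.
|9.26 − 7.9| = 1.36.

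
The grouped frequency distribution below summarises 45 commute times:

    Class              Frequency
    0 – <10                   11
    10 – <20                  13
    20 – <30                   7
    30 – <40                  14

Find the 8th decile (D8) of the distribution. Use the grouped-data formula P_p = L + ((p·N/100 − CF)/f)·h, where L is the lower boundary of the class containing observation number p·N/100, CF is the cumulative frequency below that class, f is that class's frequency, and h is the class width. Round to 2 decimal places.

33.57

N = 45; target position k = 80/100 · 45 = 36.
Cumulative frequencies: 11, 24, 31, 45.
Observation 36 falls in the class 30 – <40.
L = 30, CF = 31, f = 14, h = 10.
P80 = 30 + ((36 − 31)/14)·10 = 30 + 3.57143 = 33.5714.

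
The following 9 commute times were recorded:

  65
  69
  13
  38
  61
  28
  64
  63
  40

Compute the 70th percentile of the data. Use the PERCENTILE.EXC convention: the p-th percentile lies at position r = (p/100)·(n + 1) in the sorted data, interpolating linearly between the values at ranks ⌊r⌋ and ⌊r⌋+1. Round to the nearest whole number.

Sorted: 13, 28, 38, 40, 61, 63, 64, 65, 69.
n = 9.
r = (70/100)·(9 + 1) = 7.
r is an integer, so P70 is the value at rank 7: 64.

64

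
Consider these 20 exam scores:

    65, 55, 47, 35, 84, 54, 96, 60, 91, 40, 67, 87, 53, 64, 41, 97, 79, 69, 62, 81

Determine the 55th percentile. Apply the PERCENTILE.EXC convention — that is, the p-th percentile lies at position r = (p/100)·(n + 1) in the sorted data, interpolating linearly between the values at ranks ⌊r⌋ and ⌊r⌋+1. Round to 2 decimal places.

66.10

Sorted: 35, 40, 41, 47, 53, 54, 55, 60, 62, 64, 65, 67, 69, 79, 81, 84, 87, 91, 96, 97.
n = 20.
r = (55/100)·(20 + 1) = 11.55.
Rank 11 is 65 and rank 12 is 67.
Interpolate: 65 + 0.55·(67 − 65) = 65 + 0.55·2 = 66.1.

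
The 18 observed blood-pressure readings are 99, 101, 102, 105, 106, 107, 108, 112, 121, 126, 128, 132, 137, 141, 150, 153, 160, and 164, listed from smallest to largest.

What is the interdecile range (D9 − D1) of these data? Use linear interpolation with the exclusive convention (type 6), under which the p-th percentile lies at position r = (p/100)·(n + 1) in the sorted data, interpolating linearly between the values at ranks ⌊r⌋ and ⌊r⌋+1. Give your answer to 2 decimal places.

n = 18.
P10: r = 1.9; ranks 1–2 are 99, 101; interpolating gives 100.8.
P90: r = 17.1; ranks 17–18 are 160, 164; interpolating gives 160.4.
Difference: 160.4 − 100.8 = 59.6.

59.60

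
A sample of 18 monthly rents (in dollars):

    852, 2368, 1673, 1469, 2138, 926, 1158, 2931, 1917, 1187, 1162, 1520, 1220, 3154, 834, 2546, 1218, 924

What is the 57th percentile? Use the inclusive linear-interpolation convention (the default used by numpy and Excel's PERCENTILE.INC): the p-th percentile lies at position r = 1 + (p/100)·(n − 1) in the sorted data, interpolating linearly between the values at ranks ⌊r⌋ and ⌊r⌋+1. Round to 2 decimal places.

Sorted: 834, 852, 924, 926, 1158, 1162, 1187, 1218, 1220, 1469, 1520, 1673, 1917, 2138, 2368, 2546, 2931, 3154.
n = 18.
r = 1 + (57/100)·(18 − 1) = 1 + 9.69 = 10.69.
Rank 10 is 1469 and rank 11 is 1520.
Interpolate: 1469 + 0.69·(1520 − 1469) = 1469 + 0.69·51 = 1504.19.

1504.19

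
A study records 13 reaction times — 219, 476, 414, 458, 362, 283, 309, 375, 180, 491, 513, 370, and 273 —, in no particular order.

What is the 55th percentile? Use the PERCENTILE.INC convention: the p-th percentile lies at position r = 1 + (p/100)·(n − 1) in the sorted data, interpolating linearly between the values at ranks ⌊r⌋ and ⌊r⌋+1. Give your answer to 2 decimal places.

373.00

Sorted: 180, 219, 273, 283, 309, 362, 370, 375, 414, 458, 476, 491, 513.
n = 13.
r = 1 + (55/100)·(13 − 1) = 1 + 6.6 = 7.6.
Rank 7 is 370 and rank 8 is 375.
Interpolate: 370 + 0.6·(375 − 370) = 370 + 0.6·5 = 373.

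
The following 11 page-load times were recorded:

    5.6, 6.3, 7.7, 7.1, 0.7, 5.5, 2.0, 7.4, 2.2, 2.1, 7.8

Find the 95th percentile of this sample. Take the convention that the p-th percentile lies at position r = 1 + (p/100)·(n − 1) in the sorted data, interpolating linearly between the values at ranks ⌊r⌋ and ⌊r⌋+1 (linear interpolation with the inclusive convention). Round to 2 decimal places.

7.75

Sorted: 0.7, 2.0, 2.1, 2.2, 5.5, 5.6, 6.3, 7.1, 7.4, 7.7, 7.8.
n = 11.
r = 1 + (95/100)·(11 − 1) = 1 + 9.5 = 10.5.
Rank 10 is 7.7 and rank 11 is 7.8.
Interpolate: 7.7 + 0.5·(7.8 − 7.7) = 7.7 + 0.5·0.1 = 7.75.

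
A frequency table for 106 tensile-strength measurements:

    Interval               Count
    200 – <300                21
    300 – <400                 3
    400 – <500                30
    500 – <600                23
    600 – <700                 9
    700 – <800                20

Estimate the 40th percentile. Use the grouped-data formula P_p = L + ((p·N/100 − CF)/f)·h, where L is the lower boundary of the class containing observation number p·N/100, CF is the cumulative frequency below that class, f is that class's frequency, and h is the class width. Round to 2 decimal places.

461.33

N = 106; target position k = 40/100 · 106 = 42.4.
Cumulative frequencies: 21, 24, 54, 77, 86, 106.
Observation 42.4 falls in the class 400 – <500.
L = 400, CF = 24, f = 30, h = 100.
P40 = 400 + ((42.4 − 24)/30)·100 = 400 + 61.3333 = 461.333.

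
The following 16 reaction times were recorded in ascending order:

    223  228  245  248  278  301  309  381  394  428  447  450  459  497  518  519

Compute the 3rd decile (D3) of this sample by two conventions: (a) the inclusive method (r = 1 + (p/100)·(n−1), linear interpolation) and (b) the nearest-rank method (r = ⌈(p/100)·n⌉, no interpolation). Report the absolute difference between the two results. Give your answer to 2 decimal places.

11.50

n = 16.
(a) r = 5.5; between ranks 5 (278) and 6 (301): 289.5.
(b) the nearest-rank method: rank 5 → 278.
|289.5 − 278| = 11.5.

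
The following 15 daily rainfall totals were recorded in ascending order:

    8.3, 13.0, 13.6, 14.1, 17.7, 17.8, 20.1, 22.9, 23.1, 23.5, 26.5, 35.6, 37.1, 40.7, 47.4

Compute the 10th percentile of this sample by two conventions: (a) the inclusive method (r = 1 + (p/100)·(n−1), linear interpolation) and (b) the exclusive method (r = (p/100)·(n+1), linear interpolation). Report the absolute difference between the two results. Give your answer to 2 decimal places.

n = 15.
(a) r = 2.4; between ranks 2 (13.0) and 3 (13.6): 13.24.
(b) r = 1.6; between ranks 1 (8.3) and 2 (13.0): 11.12.
|13.24 − 11.12| = 2.12.

2.12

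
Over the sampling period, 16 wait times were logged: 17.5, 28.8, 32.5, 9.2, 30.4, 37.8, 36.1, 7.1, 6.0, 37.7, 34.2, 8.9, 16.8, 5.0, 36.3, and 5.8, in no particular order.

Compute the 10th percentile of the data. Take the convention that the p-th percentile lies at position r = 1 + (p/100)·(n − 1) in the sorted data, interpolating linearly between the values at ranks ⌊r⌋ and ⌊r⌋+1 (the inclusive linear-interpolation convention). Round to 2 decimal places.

Sorted: 5.0, 5.8, 6.0, 7.1, 8.9, 9.2, 16.8, 17.5, 28.8, 30.4, 32.5, 34.2, 36.1, 36.3, 37.7, 37.8.
n = 16.
r = 1 + (10/100)·(16 − 1) = 1 + 1.5 = 2.5.
Rank 2 is 5.8 and rank 3 is 6.0.
Interpolate: 5.8 + 0.5·(6.0 − 5.8) = 5.8 + 0.5·0.2 = 5.9.

5.90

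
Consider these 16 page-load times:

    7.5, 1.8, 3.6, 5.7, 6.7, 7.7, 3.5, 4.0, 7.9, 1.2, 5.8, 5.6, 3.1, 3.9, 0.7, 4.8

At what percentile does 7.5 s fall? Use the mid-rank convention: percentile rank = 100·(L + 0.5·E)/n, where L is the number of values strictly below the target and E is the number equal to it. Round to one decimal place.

84.4

Sorted: 0.7, 1.2, 1.8, 3.1, 3.5, 3.6, 3.9, 4.0, 4.8, 5.6, 5.7, 5.8, 6.7, 7.5, 7.7, 7.9.
Count below 7.5: L = 13; count equal: E = 1; n = 16.
Percentile rank = 100·(13 + 0.5·1)/16 = 100·13.5/16 = 84.38.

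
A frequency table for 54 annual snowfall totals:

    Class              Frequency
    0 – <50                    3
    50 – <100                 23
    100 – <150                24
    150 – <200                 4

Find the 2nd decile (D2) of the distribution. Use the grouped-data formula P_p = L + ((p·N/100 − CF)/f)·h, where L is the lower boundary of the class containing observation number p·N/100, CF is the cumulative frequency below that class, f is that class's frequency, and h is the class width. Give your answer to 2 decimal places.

N = 54; target position k = 20/100 · 54 = 10.8.
Cumulative frequencies: 3, 26, 50, 54.
Observation 10.8 falls in the class 50 – <100.
L = 50, CF = 3, f = 23, h = 50.
P20 = 50 + ((10.8 − 3)/23)·50 = 50 + 16.9565 = 66.9565.

66.96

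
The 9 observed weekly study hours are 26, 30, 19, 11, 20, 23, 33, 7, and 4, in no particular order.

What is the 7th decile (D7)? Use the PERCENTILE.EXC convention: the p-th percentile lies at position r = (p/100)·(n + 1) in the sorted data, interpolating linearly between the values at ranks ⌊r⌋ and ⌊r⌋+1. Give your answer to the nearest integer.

Sorted: 4, 7, 11, 19, 20, 23, 26, 30, 33.
n = 9.
r = (70/100)·(9 + 1) = 7.
r is an integer, so P70 is the value at rank 7: 26.

26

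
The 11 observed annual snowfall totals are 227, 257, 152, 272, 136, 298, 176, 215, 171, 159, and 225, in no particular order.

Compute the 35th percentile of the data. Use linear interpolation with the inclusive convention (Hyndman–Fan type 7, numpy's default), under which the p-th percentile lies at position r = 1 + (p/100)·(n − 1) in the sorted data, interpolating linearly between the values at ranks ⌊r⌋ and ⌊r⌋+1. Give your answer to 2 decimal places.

173.50

Sorted: 136, 152, 159, 171, 176, 215, 225, 227, 257, 272, 298.
n = 11.
r = 1 + (35/100)·(11 − 1) = 1 + 3.5 = 4.5.
Rank 4 is 171 and rank 5 is 176.
Interpolate: 171 + 0.5·(176 − 171) = 171 + 0.5·5 = 173.5.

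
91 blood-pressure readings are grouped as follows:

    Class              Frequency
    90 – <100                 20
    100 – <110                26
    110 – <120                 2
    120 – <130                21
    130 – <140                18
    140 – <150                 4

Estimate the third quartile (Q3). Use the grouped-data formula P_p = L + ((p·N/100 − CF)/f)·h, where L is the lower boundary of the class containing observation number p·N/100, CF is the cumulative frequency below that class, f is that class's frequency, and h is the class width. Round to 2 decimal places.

129.64

N = 91; target position k = 75/100 · 91 = 68.25.
Cumulative frequencies: 20, 46, 48, 69, 87, 91.
Observation 68.25 falls in the class 120 – <130.
L = 120, CF = 48, f = 21, h = 10.
P75 = 120 + ((68.25 − 48)/21)·10 = 120 + 9.64286 = 129.643.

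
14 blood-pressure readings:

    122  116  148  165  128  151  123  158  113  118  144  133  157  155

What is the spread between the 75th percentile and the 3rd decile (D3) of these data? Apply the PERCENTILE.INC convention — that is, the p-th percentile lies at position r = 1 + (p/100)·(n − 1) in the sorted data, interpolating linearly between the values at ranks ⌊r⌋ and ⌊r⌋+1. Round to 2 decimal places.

31.10

Sorted: 113, 116, 118, 122, 123, 128, 133, 144, 148, 151, 155, 157, 158, 165.
n = 14.
P30: r = 4.9; ranks 4–5 are 122, 123; interpolating gives 122.9.
P75: r = 10.75; ranks 10–11 are 151, 155; interpolating gives 154.
Difference: 154 − 122.9 = 31.1.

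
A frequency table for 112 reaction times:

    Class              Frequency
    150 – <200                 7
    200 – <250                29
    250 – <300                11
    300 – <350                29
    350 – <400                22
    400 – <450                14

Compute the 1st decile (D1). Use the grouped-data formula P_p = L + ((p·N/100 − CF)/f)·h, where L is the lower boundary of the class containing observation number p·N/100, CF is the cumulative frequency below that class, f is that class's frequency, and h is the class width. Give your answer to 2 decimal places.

N = 112; target position k = 10/100 · 112 = 11.2.
Cumulative frequencies: 7, 36, 47, 76, 98, 112.
Observation 11.2 falls in the class 200 – <250.
L = 200, CF = 7, f = 29, h = 50.
P10 = 200 + ((11.2 − 7)/29)·50 = 200 + 7.24138 = 207.241.

207.24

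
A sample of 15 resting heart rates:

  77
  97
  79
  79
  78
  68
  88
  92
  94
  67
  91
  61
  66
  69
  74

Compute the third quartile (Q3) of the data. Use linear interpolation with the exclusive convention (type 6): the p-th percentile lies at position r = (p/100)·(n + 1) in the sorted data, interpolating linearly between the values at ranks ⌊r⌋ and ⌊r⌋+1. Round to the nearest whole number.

Sorted: 61, 66, 67, 68, 69, 74, 77, 78, 79, 79, 88, 91, 92, 94, 97.
n = 15.
r = (75/100)·(15 + 1) = 12.
r is an integer, so P75 is the value at rank 12: 91.

91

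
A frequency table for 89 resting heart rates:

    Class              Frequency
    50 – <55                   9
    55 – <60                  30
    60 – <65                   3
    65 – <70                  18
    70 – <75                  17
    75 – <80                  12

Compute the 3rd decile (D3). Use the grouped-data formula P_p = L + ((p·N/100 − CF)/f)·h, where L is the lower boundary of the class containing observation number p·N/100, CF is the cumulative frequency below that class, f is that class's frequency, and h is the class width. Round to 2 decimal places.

57.95

N = 89; target position k = 30/100 · 89 = 26.7.
Cumulative frequencies: 9, 39, 42, 60, 77, 89.
Observation 26.7 falls in the class 55 – <60.
L = 55, CF = 9, f = 30, h = 5.
P30 = 55 + ((26.7 − 9)/30)·5 = 55 + 2.95 = 57.95.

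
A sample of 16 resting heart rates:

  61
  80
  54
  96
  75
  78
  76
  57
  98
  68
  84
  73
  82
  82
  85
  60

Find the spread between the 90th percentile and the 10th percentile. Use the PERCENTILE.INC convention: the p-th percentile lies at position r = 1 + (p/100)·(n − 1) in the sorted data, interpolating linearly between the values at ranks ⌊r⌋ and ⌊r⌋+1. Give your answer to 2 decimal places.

32.00

Sorted: 54, 57, 60, 61, 68, 73, 75, 76, 78, 80, 82, 82, 84, 85, 96, 98.
n = 16.
P10: r = 2.5; ranks 2–3 are 57, 60; interpolating gives 58.5.
P90: r = 14.5; ranks 14–15 are 85, 96; interpolating gives 90.5.
Difference: 90.5 − 58.5 = 32.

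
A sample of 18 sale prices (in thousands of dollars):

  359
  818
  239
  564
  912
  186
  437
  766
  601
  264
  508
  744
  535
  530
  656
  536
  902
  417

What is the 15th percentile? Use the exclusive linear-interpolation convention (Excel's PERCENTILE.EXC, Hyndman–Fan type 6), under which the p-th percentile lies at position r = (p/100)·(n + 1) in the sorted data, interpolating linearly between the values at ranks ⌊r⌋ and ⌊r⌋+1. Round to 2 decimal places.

Sorted: 186, 239, 264, 359, 417, 437, 508, 530, 535, 536, 564, 601, 656, 744, 766, 818, 902, 912.
n = 18.
r = (15/100)·(18 + 1) = 2.85.
Rank 2 is 239 and rank 3 is 264.
Interpolate: 239 + 0.85·(264 − 239) = 239 + 0.85·25 = 260.25.

260.25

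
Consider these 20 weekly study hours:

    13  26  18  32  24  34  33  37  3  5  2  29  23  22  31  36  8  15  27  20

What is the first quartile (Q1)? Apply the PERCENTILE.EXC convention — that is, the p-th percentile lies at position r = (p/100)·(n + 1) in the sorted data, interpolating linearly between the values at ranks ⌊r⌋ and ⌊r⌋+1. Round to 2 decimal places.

Sorted: 2, 3, 5, 8, 13, 15, 18, 20, 22, 23, 24, 26, 27, 29, 31, 32, 33, 34, 36, 37.
n = 20.
r = (25/100)·(20 + 1) = 5.25.
Rank 5 is 13 and rank 6 is 15.
Interpolate: 13 + 0.25·(15 − 13) = 13 + 0.25·2 = 13.5.

13.50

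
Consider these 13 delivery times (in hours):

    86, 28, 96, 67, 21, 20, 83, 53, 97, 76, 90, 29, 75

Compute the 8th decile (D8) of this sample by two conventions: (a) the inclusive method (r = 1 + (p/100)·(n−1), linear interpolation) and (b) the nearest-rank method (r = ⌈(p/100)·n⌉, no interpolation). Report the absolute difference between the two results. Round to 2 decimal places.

Sorted: 20, 21, 28, 29, 53, 67, 75, 76, 83, 86, 90, 96, 97.
n = 13.
(a) r = 10.6; between ranks 10 (86) and 11 (90): 88.4.
(b) the nearest-rank method: rank 11 → 90.
|88.4 − 90| = 1.6.

1.60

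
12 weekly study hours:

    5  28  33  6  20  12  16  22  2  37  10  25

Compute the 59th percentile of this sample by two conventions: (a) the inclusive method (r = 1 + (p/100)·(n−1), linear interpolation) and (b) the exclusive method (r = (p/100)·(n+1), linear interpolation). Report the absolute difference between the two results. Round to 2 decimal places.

0.36

Sorted: 2, 5, 6, 10, 12, 16, 20, 22, 25, 28, 33, 37.
n = 12.
(a) r = 7.49; between ranks 7 (20) and 8 (22): 20.98.
(b) r = 7.67; between ranks 7 (20) and 8 (22): 21.34.
|20.98 − 21.34| = 0.36.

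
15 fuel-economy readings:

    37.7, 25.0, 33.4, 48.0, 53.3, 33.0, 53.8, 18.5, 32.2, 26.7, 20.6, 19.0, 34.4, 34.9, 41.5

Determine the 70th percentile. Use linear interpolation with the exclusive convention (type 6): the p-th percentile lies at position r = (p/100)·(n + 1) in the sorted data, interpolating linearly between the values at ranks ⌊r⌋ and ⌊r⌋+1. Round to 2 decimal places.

38.46

Sorted: 18.5, 19.0, 20.6, 25.0, 26.7, 32.2, 33.0, 33.4, 34.4, 34.9, 37.7, 41.5, 48.0, 53.3, 53.8.
n = 15.
r = (70/100)·(15 + 1) = 11.2.
Rank 11 is 37.7 and rank 12 is 41.5.
Interpolate: 37.7 + 0.2·(41.5 − 37.7) = 37.7 + 0.2·3.8 = 38.46.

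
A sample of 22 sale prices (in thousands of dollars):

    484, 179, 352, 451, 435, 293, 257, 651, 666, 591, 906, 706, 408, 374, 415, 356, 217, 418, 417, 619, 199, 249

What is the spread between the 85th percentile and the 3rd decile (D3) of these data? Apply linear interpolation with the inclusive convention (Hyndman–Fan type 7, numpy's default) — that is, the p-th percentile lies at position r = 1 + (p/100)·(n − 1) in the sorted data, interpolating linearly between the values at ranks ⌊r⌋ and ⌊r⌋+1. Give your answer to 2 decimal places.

Sorted: 179, 199, 217, 249, 257, 293, 352, 356, 374, 408, 415, 417, 418, 435, 451, 484, 591, 619, 651, 666, 706, 906.
n = 22.
P30: r = 7.3; ranks 7–8 are 352, 356; interpolating gives 353.2.
P85: r = 18.85; ranks 18–19 are 619, 651; interpolating gives 646.2.
Difference: 646.2 − 353.2 = 293.

293.00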